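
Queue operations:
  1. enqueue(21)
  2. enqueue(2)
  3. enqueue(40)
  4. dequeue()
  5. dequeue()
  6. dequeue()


enqueue(21) -> [21]
enqueue(2) -> [21, 2]
enqueue(40) -> [21, 2, 40]
dequeue()->21, [2, 40]
dequeue()->2, [40]
dequeue()->40, []

Final queue: []


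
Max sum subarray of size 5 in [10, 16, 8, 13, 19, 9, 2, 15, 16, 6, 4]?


[0:5]: 66
[1:6]: 65
[2:7]: 51
[3:8]: 58
[4:9]: 61
[5:10]: 48
[6:11]: 43

Max: 66 at [0:5]


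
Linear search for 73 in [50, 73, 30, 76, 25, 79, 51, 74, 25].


i=0: 50!=73
i=1: 73==73 found!

Found at 1, 2 comps


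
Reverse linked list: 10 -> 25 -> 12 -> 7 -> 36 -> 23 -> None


Step 1: curr=10, set curr.next=prev(None) | reversed so far: 10
Step 2: curr=25, set curr.next=prev(10) | reversed so far: 25 -> 10
Step 3: curr=12, set curr.next=prev(25) | reversed so far: 12 -> 25 -> 10
Step 4: curr=7, set curr.next=prev(12) | reversed so far: 7 -> 12 -> 25 -> 10
Step 5: curr=36, set curr.next=prev(7) | reversed so far: 36 -> 7 -> 12 -> 25 -> 10
Step 6: curr=23, set curr.next=prev(36) | reversed so far: 23 -> 36 -> 7 -> 12 -> 25 -> 10

23 -> 36 -> 7 -> 12 -> 25 -> 10 -> None


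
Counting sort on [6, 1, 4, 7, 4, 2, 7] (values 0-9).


Input: [6, 1, 4, 7, 4, 2, 7]
Counts: [0, 1, 1, 0, 2, 0, 1, 2, 0, 0]

Sorted: [1, 2, 4, 4, 6, 7, 7]


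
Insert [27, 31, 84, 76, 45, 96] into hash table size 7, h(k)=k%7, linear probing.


Insert 27: h=6 -> slot 6
Insert 31: h=3 -> slot 3
Insert 84: h=0 -> slot 0
Insert 76: h=6, 2 probes -> slot 1
Insert 45: h=3, 1 probes -> slot 4
Insert 96: h=5 -> slot 5

Table: [84, 76, None, 31, 45, 96, 27]


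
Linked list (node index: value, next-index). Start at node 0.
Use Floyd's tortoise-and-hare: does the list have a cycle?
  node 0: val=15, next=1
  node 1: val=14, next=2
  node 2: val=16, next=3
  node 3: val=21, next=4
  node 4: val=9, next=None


Floyd's tortoise (slow, +1) and hare (fast, +2):
  init: slow=0, fast=0
  step 1: slow=1, fast=2
  step 2: slow=2, fast=4
  step 3: fast -> None, no cycle

Cycle: no


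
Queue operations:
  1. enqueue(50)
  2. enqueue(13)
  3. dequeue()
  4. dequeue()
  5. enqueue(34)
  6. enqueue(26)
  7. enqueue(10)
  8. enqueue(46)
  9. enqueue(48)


enqueue(50) -> [50]
enqueue(13) -> [50, 13]
dequeue()->50, [13]
dequeue()->13, []
enqueue(34) -> [34]
enqueue(26) -> [34, 26]
enqueue(10) -> [34, 26, 10]
enqueue(46) -> [34, 26, 10, 46]
enqueue(48) -> [34, 26, 10, 46, 48]

Final queue: [34, 26, 10, 46, 48]


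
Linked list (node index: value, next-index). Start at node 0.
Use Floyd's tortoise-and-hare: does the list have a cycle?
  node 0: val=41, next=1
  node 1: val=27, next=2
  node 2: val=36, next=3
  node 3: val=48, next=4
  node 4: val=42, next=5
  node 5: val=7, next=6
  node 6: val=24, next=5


Floyd's tortoise (slow, +1) and hare (fast, +2):
  init: slow=0, fast=0
  step 1: slow=1, fast=2
  step 2: slow=2, fast=4
  step 3: slow=3, fast=6
  step 4: slow=4, fast=6
  step 5: slow=5, fast=6
  step 6: slow=6, fast=6
  slow == fast at node 6: cycle detected

Cycle: yes


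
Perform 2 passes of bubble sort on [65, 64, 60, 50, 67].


Initial: [65, 64, 60, 50, 67]
Pass 1: [64, 60, 50, 65, 67] (3 swaps)
Pass 2: [60, 50, 64, 65, 67] (2 swaps)

After 2 passes: [60, 50, 64, 65, 67]


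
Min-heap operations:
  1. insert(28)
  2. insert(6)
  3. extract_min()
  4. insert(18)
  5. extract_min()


insert(28) -> [28]
insert(6) -> [6, 28]
extract_min()->6, [28]
insert(18) -> [18, 28]
extract_min()->18, [28]

Final heap: [28]


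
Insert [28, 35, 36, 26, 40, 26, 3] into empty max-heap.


Insert 28: [28]
Insert 35: [35, 28]
Insert 36: [36, 28, 35]
Insert 26: [36, 28, 35, 26]
Insert 40: [40, 36, 35, 26, 28]
Insert 26: [40, 36, 35, 26, 28, 26]
Insert 3: [40, 36, 35, 26, 28, 26, 3]

Final heap: [40, 36, 35, 26, 28, 26, 3]


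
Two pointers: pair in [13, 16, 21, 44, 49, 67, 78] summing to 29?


lo=0(13)+hi=6(78)=91
lo=0(13)+hi=5(67)=80
lo=0(13)+hi=4(49)=62
lo=0(13)+hi=3(44)=57
lo=0(13)+hi=2(21)=34
lo=0(13)+hi=1(16)=29

Yes: 13+16=29


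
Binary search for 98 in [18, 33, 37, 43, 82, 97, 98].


Step 1: lo=0, hi=6, mid=3, val=43
Step 2: lo=4, hi=6, mid=5, val=97
Step 3: lo=6, hi=6, mid=6, val=98

Found at index 6


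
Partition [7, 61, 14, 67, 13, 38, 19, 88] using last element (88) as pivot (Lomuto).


Pivot: 88
  7 <= 88: advance i (no swap)
  61 <= 88: advance i (no swap)
  14 <= 88: advance i (no swap)
  67 <= 88: advance i (no swap)
  13 <= 88: advance i (no swap)
  38 <= 88: advance i (no swap)
  19 <= 88: advance i (no swap)
Place pivot at 7: [7, 61, 14, 67, 13, 38, 19, 88]

Partitioned: [7, 61, 14, 67, 13, 38, 19, 88]


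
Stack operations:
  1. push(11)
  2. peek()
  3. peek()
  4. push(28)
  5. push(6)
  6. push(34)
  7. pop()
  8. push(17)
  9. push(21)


push(11) -> [11]
peek()->11
peek()->11
push(28) -> [11, 28]
push(6) -> [11, 28, 6]
push(34) -> [11, 28, 6, 34]
pop()->34, [11, 28, 6]
push(17) -> [11, 28, 6, 17]
push(21) -> [11, 28, 6, 17, 21]

Final stack: [11, 28, 6, 17, 21]


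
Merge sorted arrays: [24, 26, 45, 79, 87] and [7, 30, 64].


Take 7 from B
Take 24 from A
Take 26 from A
Take 30 from B
Take 45 from A
Take 64 from B

Merged: [7, 24, 26, 30, 45, 64, 79, 87]


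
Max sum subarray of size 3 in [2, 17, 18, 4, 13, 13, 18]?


[0:3]: 37
[1:4]: 39
[2:5]: 35
[3:6]: 30
[4:7]: 44

Max: 44 at [4:7]


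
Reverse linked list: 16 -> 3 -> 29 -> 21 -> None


Step 1: curr=16, set curr.next=prev(None) | reversed so far: 16
Step 2: curr=3, set curr.next=prev(16) | reversed so far: 3 -> 16
Step 3: curr=29, set curr.next=prev(3) | reversed so far: 29 -> 3 -> 16
Step 4: curr=21, set curr.next=prev(29) | reversed so far: 21 -> 29 -> 3 -> 16

21 -> 29 -> 3 -> 16 -> None


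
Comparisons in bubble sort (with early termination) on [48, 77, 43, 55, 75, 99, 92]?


Algorithm: bubble sort (with early termination)
Input: [48, 77, 43, 55, 75, 99, 92]
Sorted: [43, 48, 55, 75, 77, 92, 99]

15


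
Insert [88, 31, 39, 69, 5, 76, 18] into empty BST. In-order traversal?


Insert 88: root
Insert 31: L from 88
Insert 39: L from 88 -> R from 31
Insert 69: L from 88 -> R from 31 -> R from 39
Insert 5: L from 88 -> L from 31
Insert 76: L from 88 -> R from 31 -> R from 39 -> R from 69
Insert 18: L from 88 -> L from 31 -> R from 5

In-order: [5, 18, 31, 39, 69, 76, 88]


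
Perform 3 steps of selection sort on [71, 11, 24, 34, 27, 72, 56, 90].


Initial: [71, 11, 24, 34, 27, 72, 56, 90]
Step 1: min=11 at 1
  Swap: [11, 71, 24, 34, 27, 72, 56, 90]
Step 2: min=24 at 2
  Swap: [11, 24, 71, 34, 27, 72, 56, 90]
Step 3: min=27 at 4
  Swap: [11, 24, 27, 34, 71, 72, 56, 90]

After 3 steps: [11, 24, 27, 34, 71, 72, 56, 90]


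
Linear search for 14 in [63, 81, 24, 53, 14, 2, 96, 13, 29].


i=0: 63!=14
i=1: 81!=14
i=2: 24!=14
i=3: 53!=14
i=4: 14==14 found!

Found at 4, 5 comps


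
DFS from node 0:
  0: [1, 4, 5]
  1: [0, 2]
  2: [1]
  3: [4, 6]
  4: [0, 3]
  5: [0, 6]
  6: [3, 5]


Visit 0, push [5, 4, 1]
Visit 1, push [2]
Visit 2, push []
Visit 4, push [3]
Visit 3, push [6]
Visit 6, push [5]
Visit 5, push []

DFS order: [0, 1, 2, 4, 3, 6, 5]


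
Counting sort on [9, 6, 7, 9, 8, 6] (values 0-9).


Input: [9, 6, 7, 9, 8, 6]
Counts: [0, 0, 0, 0, 0, 0, 2, 1, 1, 2]

Sorted: [6, 6, 7, 8, 9, 9]


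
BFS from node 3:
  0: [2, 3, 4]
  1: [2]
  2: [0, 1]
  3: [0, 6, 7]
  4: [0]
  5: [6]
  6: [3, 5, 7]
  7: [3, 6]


Visit 3, enqueue [0, 6, 7]
Visit 0, enqueue [2, 4]
Visit 6, enqueue [5]
Visit 7, enqueue []
Visit 2, enqueue [1]
Visit 4, enqueue []
Visit 5, enqueue []
Visit 1, enqueue []

BFS order: [3, 0, 6, 7, 2, 4, 5, 1]


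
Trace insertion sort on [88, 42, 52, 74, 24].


Initial: [88, 42, 52, 74, 24]
Insert 42: [42, 88, 52, 74, 24]
Insert 52: [42, 52, 88, 74, 24]
Insert 74: [42, 52, 74, 88, 24]
Insert 24: [24, 42, 52, 74, 88]

Sorted: [24, 42, 52, 74, 88]


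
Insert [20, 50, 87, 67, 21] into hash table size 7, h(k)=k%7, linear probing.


Insert 20: h=6 -> slot 6
Insert 50: h=1 -> slot 1
Insert 87: h=3 -> slot 3
Insert 67: h=4 -> slot 4
Insert 21: h=0 -> slot 0

Table: [21, 50, None, 87, 67, None, 20]


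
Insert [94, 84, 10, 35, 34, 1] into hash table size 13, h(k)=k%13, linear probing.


Insert 94: h=3 -> slot 3
Insert 84: h=6 -> slot 6
Insert 10: h=10 -> slot 10
Insert 35: h=9 -> slot 9
Insert 34: h=8 -> slot 8
Insert 1: h=1 -> slot 1

Table: [None, 1, None, 94, None, None, 84, None, 34, 35, 10, None, None]


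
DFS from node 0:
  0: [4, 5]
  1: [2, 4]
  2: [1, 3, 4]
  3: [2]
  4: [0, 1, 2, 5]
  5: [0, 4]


Visit 0, push [5, 4]
Visit 4, push [5, 2, 1]
Visit 1, push [2]
Visit 2, push [3]
Visit 3, push []
Visit 5, push []

DFS order: [0, 4, 1, 2, 3, 5]


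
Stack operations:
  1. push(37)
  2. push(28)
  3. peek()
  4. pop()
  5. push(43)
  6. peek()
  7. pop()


push(37) -> [37]
push(28) -> [37, 28]
peek()->28
pop()->28, [37]
push(43) -> [37, 43]
peek()->43
pop()->43, [37]

Final stack: [37]


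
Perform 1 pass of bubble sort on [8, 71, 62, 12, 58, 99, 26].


Initial: [8, 71, 62, 12, 58, 99, 26]
Pass 1: [8, 62, 12, 58, 71, 26, 99] (4 swaps)

After 1 pass: [8, 62, 12, 58, 71, 26, 99]


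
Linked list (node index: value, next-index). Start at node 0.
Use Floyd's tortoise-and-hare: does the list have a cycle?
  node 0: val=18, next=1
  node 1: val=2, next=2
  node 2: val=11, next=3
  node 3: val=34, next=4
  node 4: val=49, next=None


Floyd's tortoise (slow, +1) and hare (fast, +2):
  init: slow=0, fast=0
  step 1: slow=1, fast=2
  step 2: slow=2, fast=4
  step 3: fast -> None, no cycle

Cycle: no


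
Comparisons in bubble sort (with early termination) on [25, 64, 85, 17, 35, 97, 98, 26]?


Algorithm: bubble sort (with early termination)
Input: [25, 64, 85, 17, 35, 97, 98, 26]
Sorted: [17, 25, 26, 35, 64, 85, 97, 98]

27


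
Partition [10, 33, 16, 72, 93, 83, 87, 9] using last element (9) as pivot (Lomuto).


Pivot: 9
Place pivot at 0: [9, 33, 16, 72, 93, 83, 87, 10]

Partitioned: [9, 33, 16, 72, 93, 83, 87, 10]


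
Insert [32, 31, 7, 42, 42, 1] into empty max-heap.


Insert 32: [32]
Insert 31: [32, 31]
Insert 7: [32, 31, 7]
Insert 42: [42, 32, 7, 31]
Insert 42: [42, 42, 7, 31, 32]
Insert 1: [42, 42, 7, 31, 32, 1]

Final heap: [42, 42, 7, 31, 32, 1]


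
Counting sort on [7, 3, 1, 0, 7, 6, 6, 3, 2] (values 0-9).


Input: [7, 3, 1, 0, 7, 6, 6, 3, 2]
Counts: [1, 1, 1, 2, 0, 0, 2, 2, 0, 0]

Sorted: [0, 1, 2, 3, 3, 6, 6, 7, 7]


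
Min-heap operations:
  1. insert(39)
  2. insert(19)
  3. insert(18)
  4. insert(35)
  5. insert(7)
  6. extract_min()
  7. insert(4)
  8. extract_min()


insert(39) -> [39]
insert(19) -> [19, 39]
insert(18) -> [18, 39, 19]
insert(35) -> [18, 35, 19, 39]
insert(7) -> [7, 18, 19, 39, 35]
extract_min()->7, [18, 35, 19, 39]
insert(4) -> [4, 18, 19, 39, 35]
extract_min()->4, [18, 35, 19, 39]

Final heap: [18, 35, 19, 39]


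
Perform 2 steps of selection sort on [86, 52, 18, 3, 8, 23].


Initial: [86, 52, 18, 3, 8, 23]
Step 1: min=3 at 3
  Swap: [3, 52, 18, 86, 8, 23]
Step 2: min=8 at 4
  Swap: [3, 8, 18, 86, 52, 23]

After 2 steps: [3, 8, 18, 86, 52, 23]


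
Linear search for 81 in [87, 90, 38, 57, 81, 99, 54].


i=0: 87!=81
i=1: 90!=81
i=2: 38!=81
i=3: 57!=81
i=4: 81==81 found!

Found at 4, 5 comps


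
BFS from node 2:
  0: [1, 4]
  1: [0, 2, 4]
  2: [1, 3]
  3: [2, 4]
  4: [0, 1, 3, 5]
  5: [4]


Visit 2, enqueue [1, 3]
Visit 1, enqueue [0, 4]
Visit 3, enqueue []
Visit 0, enqueue []
Visit 4, enqueue [5]
Visit 5, enqueue []

BFS order: [2, 1, 3, 0, 4, 5]


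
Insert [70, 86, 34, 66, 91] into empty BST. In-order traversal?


Insert 70: root
Insert 86: R from 70
Insert 34: L from 70
Insert 66: L from 70 -> R from 34
Insert 91: R from 70 -> R from 86

In-order: [34, 66, 70, 86, 91]


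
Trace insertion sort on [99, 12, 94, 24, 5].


Initial: [99, 12, 94, 24, 5]
Insert 12: [12, 99, 94, 24, 5]
Insert 94: [12, 94, 99, 24, 5]
Insert 24: [12, 24, 94, 99, 5]
Insert 5: [5, 12, 24, 94, 99]

Sorted: [5, 12, 24, 94, 99]


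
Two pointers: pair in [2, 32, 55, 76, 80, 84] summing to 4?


lo=0(2)+hi=5(84)=86
lo=0(2)+hi=4(80)=82
lo=0(2)+hi=3(76)=78
lo=0(2)+hi=2(55)=57
lo=0(2)+hi=1(32)=34

No pair found


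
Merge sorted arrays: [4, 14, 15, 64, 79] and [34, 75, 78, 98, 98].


Take 4 from A
Take 14 from A
Take 15 from A
Take 34 from B
Take 64 from A
Take 75 from B
Take 78 from B
Take 79 from A

Merged: [4, 14, 15, 34, 64, 75, 78, 79, 98, 98]


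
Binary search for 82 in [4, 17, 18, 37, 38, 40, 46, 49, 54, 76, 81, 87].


Step 1: lo=0, hi=11, mid=5, val=40
Step 2: lo=6, hi=11, mid=8, val=54
Step 3: lo=9, hi=11, mid=10, val=81
Step 4: lo=11, hi=11, mid=11, val=87

Not found


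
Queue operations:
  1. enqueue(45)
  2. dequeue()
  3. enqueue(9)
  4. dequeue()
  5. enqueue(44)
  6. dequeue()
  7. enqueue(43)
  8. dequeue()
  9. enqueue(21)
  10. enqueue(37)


enqueue(45) -> [45]
dequeue()->45, []
enqueue(9) -> [9]
dequeue()->9, []
enqueue(44) -> [44]
dequeue()->44, []
enqueue(43) -> [43]
dequeue()->43, []
enqueue(21) -> [21]
enqueue(37) -> [21, 37]

Final queue: [21, 37]


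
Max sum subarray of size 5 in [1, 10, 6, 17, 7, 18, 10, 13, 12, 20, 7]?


[0:5]: 41
[1:6]: 58
[2:7]: 58
[3:8]: 65
[4:9]: 60
[5:10]: 73
[6:11]: 62

Max: 73 at [5:10]


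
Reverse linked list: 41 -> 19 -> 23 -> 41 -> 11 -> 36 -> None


Step 1: curr=41, set curr.next=prev(None) | reversed so far: 41
Step 2: curr=19, set curr.next=prev(41) | reversed so far: 19 -> 41
Step 3: curr=23, set curr.next=prev(19) | reversed so far: 23 -> 19 -> 41
Step 4: curr=41, set curr.next=prev(23) | reversed so far: 41 -> 23 -> 19 -> 41
Step 5: curr=11, set curr.next=prev(41) | reversed so far: 11 -> 41 -> 23 -> 19 -> 41
Step 6: curr=36, set curr.next=prev(11) | reversed so far: 36 -> 11 -> 41 -> 23 -> 19 -> 41

36 -> 11 -> 41 -> 23 -> 19 -> 41 -> None


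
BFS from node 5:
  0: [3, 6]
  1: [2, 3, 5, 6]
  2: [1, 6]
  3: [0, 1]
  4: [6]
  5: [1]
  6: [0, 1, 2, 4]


Visit 5, enqueue [1]
Visit 1, enqueue [2, 3, 6]
Visit 2, enqueue []
Visit 3, enqueue [0]
Visit 6, enqueue [4]
Visit 0, enqueue []
Visit 4, enqueue []

BFS order: [5, 1, 2, 3, 6, 0, 4]


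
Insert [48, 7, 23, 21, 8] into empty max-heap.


Insert 48: [48]
Insert 7: [48, 7]
Insert 23: [48, 7, 23]
Insert 21: [48, 21, 23, 7]
Insert 8: [48, 21, 23, 7, 8]

Final heap: [48, 21, 23, 7, 8]


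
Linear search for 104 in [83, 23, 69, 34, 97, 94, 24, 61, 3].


i=0: 83!=104
i=1: 23!=104
i=2: 69!=104
i=3: 34!=104
i=4: 97!=104
i=5: 94!=104
i=6: 24!=104
i=7: 61!=104
i=8: 3!=104

Not found, 9 comps


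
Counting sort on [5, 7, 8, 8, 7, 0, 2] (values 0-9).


Input: [5, 7, 8, 8, 7, 0, 2]
Counts: [1, 0, 1, 0, 0, 1, 0, 2, 2, 0]

Sorted: [0, 2, 5, 7, 7, 8, 8]


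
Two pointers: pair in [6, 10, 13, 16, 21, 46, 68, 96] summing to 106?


lo=0(6)+hi=7(96)=102
lo=1(10)+hi=7(96)=106

Yes: 10+96=106


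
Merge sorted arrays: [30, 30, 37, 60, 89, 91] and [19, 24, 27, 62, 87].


Take 19 from B
Take 24 from B
Take 27 from B
Take 30 from A
Take 30 from A
Take 37 from A
Take 60 from A
Take 62 from B
Take 87 from B

Merged: [19, 24, 27, 30, 30, 37, 60, 62, 87, 89, 91]


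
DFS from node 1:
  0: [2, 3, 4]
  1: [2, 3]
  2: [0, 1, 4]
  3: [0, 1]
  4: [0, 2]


Visit 1, push [3, 2]
Visit 2, push [4, 0]
Visit 0, push [4, 3]
Visit 3, push []
Visit 4, push []

DFS order: [1, 2, 0, 3, 4]


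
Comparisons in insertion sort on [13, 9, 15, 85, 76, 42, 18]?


Algorithm: insertion sort
Input: [13, 9, 15, 85, 76, 42, 18]
Sorted: [9, 13, 15, 18, 42, 76, 85]

12


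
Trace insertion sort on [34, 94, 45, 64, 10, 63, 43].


Initial: [34, 94, 45, 64, 10, 63, 43]
Insert 94: [34, 94, 45, 64, 10, 63, 43]
Insert 45: [34, 45, 94, 64, 10, 63, 43]
Insert 64: [34, 45, 64, 94, 10, 63, 43]
Insert 10: [10, 34, 45, 64, 94, 63, 43]
Insert 63: [10, 34, 45, 63, 64, 94, 43]
Insert 43: [10, 34, 43, 45, 63, 64, 94]

Sorted: [10, 34, 43, 45, 63, 64, 94]


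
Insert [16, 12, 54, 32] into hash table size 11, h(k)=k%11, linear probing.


Insert 16: h=5 -> slot 5
Insert 12: h=1 -> slot 1
Insert 54: h=10 -> slot 10
Insert 32: h=10, 1 probes -> slot 0

Table: [32, 12, None, None, None, 16, None, None, None, None, 54]


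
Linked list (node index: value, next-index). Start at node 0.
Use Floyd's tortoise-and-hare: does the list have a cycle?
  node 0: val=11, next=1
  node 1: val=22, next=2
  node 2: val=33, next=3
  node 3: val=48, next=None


Floyd's tortoise (slow, +1) and hare (fast, +2):
  init: slow=0, fast=0
  step 1: slow=1, fast=2
  step 2: fast 2->3->None, no cycle

Cycle: no


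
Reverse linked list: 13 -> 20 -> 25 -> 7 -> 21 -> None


Step 1: curr=13, set curr.next=prev(None) | reversed so far: 13
Step 2: curr=20, set curr.next=prev(13) | reversed so far: 20 -> 13
Step 3: curr=25, set curr.next=prev(20) | reversed so far: 25 -> 20 -> 13
Step 4: curr=7, set curr.next=prev(25) | reversed so far: 7 -> 25 -> 20 -> 13
Step 5: curr=21, set curr.next=prev(7) | reversed so far: 21 -> 7 -> 25 -> 20 -> 13

21 -> 7 -> 25 -> 20 -> 13 -> None


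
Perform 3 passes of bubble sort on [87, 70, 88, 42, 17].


Initial: [87, 70, 88, 42, 17]
Pass 1: [70, 87, 42, 17, 88] (3 swaps)
Pass 2: [70, 42, 17, 87, 88] (2 swaps)
Pass 3: [42, 17, 70, 87, 88] (2 swaps)

After 3 passes: [42, 17, 70, 87, 88]


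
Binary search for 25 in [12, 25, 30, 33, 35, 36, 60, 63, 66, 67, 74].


Step 1: lo=0, hi=10, mid=5, val=36
Step 2: lo=0, hi=4, mid=2, val=30
Step 3: lo=0, hi=1, mid=0, val=12
Step 4: lo=1, hi=1, mid=1, val=25

Found at index 1


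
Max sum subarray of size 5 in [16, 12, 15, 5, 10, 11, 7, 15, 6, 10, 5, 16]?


[0:5]: 58
[1:6]: 53
[2:7]: 48
[3:8]: 48
[4:9]: 49
[5:10]: 49
[6:11]: 43
[7:12]: 52

Max: 58 at [0:5]


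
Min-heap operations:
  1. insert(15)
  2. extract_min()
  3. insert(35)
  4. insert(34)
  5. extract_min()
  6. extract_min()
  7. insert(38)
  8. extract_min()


insert(15) -> [15]
extract_min()->15, []
insert(35) -> [35]
insert(34) -> [34, 35]
extract_min()->34, [35]
extract_min()->35, []
insert(38) -> [38]
extract_min()->38, []

Final heap: []


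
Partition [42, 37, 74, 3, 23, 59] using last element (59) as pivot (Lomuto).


Pivot: 59
  42 <= 59: advance i (no swap)
  37 <= 59: advance i (no swap)
  3 <= 59: swap -> [42, 37, 3, 74, 23, 59]
  23 <= 59: swap -> [42, 37, 3, 23, 74, 59]
Place pivot at 4: [42, 37, 3, 23, 59, 74]

Partitioned: [42, 37, 3, 23, 59, 74]


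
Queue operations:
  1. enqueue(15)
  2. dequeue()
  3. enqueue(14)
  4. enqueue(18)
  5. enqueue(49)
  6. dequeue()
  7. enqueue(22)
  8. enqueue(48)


enqueue(15) -> [15]
dequeue()->15, []
enqueue(14) -> [14]
enqueue(18) -> [14, 18]
enqueue(49) -> [14, 18, 49]
dequeue()->14, [18, 49]
enqueue(22) -> [18, 49, 22]
enqueue(48) -> [18, 49, 22, 48]

Final queue: [18, 49, 22, 48]


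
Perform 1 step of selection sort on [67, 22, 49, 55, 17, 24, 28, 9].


Initial: [67, 22, 49, 55, 17, 24, 28, 9]
Step 1: min=9 at 7
  Swap: [9, 22, 49, 55, 17, 24, 28, 67]

After 1 step: [9, 22, 49, 55, 17, 24, 28, 67]


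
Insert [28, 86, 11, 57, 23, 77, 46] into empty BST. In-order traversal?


Insert 28: root
Insert 86: R from 28
Insert 11: L from 28
Insert 57: R from 28 -> L from 86
Insert 23: L from 28 -> R from 11
Insert 77: R from 28 -> L from 86 -> R from 57
Insert 46: R from 28 -> L from 86 -> L from 57

In-order: [11, 23, 28, 46, 57, 77, 86]


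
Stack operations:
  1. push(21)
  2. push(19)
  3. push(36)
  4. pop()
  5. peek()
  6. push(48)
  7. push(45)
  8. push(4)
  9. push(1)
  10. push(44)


push(21) -> [21]
push(19) -> [21, 19]
push(36) -> [21, 19, 36]
pop()->36, [21, 19]
peek()->19
push(48) -> [21, 19, 48]
push(45) -> [21, 19, 48, 45]
push(4) -> [21, 19, 48, 45, 4]
push(1) -> [21, 19, 48, 45, 4, 1]
push(44) -> [21, 19, 48, 45, 4, 1, 44]

Final stack: [21, 19, 48, 45, 4, 1, 44]


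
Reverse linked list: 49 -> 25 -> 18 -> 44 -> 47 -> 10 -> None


Step 1: curr=49, set curr.next=prev(None) | reversed so far: 49
Step 2: curr=25, set curr.next=prev(49) | reversed so far: 25 -> 49
Step 3: curr=18, set curr.next=prev(25) | reversed so far: 18 -> 25 -> 49
Step 4: curr=44, set curr.next=prev(18) | reversed so far: 44 -> 18 -> 25 -> 49
Step 5: curr=47, set curr.next=prev(44) | reversed so far: 47 -> 44 -> 18 -> 25 -> 49
Step 6: curr=10, set curr.next=prev(47) | reversed so far: 10 -> 47 -> 44 -> 18 -> 25 -> 49

10 -> 47 -> 44 -> 18 -> 25 -> 49 -> None


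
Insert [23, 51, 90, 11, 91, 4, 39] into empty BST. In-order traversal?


Insert 23: root
Insert 51: R from 23
Insert 90: R from 23 -> R from 51
Insert 11: L from 23
Insert 91: R from 23 -> R from 51 -> R from 90
Insert 4: L from 23 -> L from 11
Insert 39: R from 23 -> L from 51

In-order: [4, 11, 23, 39, 51, 90, 91]


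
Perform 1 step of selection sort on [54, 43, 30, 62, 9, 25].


Initial: [54, 43, 30, 62, 9, 25]
Step 1: min=9 at 4
  Swap: [9, 43, 30, 62, 54, 25]

After 1 step: [9, 43, 30, 62, 54, 25]


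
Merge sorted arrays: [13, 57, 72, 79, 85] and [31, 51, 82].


Take 13 from A
Take 31 from B
Take 51 from B
Take 57 from A
Take 72 from A
Take 79 from A
Take 82 from B

Merged: [13, 31, 51, 57, 72, 79, 82, 85]


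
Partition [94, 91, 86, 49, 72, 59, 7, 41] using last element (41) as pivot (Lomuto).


Pivot: 41
  7 <= 41: swap -> [7, 91, 86, 49, 72, 59, 94, 41]
Place pivot at 1: [7, 41, 86, 49, 72, 59, 94, 91]

Partitioned: [7, 41, 86, 49, 72, 59, 94, 91]


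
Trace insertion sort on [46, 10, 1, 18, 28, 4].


Initial: [46, 10, 1, 18, 28, 4]
Insert 10: [10, 46, 1, 18, 28, 4]
Insert 1: [1, 10, 46, 18, 28, 4]
Insert 18: [1, 10, 18, 46, 28, 4]
Insert 28: [1, 10, 18, 28, 46, 4]
Insert 4: [1, 4, 10, 18, 28, 46]

Sorted: [1, 4, 10, 18, 28, 46]


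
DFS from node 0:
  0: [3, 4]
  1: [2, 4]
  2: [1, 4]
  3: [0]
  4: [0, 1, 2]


Visit 0, push [4, 3]
Visit 3, push []
Visit 4, push [2, 1]
Visit 1, push [2]
Visit 2, push []

DFS order: [0, 3, 4, 1, 2]


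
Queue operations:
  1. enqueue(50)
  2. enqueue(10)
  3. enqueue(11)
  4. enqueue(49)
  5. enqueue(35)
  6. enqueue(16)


enqueue(50) -> [50]
enqueue(10) -> [50, 10]
enqueue(11) -> [50, 10, 11]
enqueue(49) -> [50, 10, 11, 49]
enqueue(35) -> [50, 10, 11, 49, 35]
enqueue(16) -> [50, 10, 11, 49, 35, 16]

Final queue: [50, 10, 11, 49, 35, 16]


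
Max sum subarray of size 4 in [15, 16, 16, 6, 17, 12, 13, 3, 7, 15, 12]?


[0:4]: 53
[1:5]: 55
[2:6]: 51
[3:7]: 48
[4:8]: 45
[5:9]: 35
[6:10]: 38
[7:11]: 37

Max: 55 at [1:5]


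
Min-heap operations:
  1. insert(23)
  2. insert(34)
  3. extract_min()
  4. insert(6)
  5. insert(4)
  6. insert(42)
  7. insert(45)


insert(23) -> [23]
insert(34) -> [23, 34]
extract_min()->23, [34]
insert(6) -> [6, 34]
insert(4) -> [4, 34, 6]
insert(42) -> [4, 34, 6, 42]
insert(45) -> [4, 34, 6, 42, 45]

Final heap: [4, 34, 6, 42, 45]


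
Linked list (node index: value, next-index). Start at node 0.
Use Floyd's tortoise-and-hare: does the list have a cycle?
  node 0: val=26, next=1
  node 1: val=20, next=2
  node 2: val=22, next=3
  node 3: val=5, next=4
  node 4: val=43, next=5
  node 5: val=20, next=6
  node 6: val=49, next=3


Floyd's tortoise (slow, +1) and hare (fast, +2):
  init: slow=0, fast=0
  step 1: slow=1, fast=2
  step 2: slow=2, fast=4
  step 3: slow=3, fast=6
  step 4: slow=4, fast=4
  slow == fast at node 4: cycle detected

Cycle: yes


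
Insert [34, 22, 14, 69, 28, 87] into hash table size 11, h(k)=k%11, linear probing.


Insert 34: h=1 -> slot 1
Insert 22: h=0 -> slot 0
Insert 14: h=3 -> slot 3
Insert 69: h=3, 1 probes -> slot 4
Insert 28: h=6 -> slot 6
Insert 87: h=10 -> slot 10

Table: [22, 34, None, 14, 69, None, 28, None, None, None, 87]


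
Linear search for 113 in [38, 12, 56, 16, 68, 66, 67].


i=0: 38!=113
i=1: 12!=113
i=2: 56!=113
i=3: 16!=113
i=4: 68!=113
i=5: 66!=113
i=6: 67!=113

Not found, 7 comps


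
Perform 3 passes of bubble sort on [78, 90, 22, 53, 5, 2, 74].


Initial: [78, 90, 22, 53, 5, 2, 74]
Pass 1: [78, 22, 53, 5, 2, 74, 90] (5 swaps)
Pass 2: [22, 53, 5, 2, 74, 78, 90] (5 swaps)
Pass 3: [22, 5, 2, 53, 74, 78, 90] (2 swaps)

After 3 passes: [22, 5, 2, 53, 74, 78, 90]


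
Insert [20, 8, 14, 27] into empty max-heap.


Insert 20: [20]
Insert 8: [20, 8]
Insert 14: [20, 8, 14]
Insert 27: [27, 20, 14, 8]

Final heap: [27, 20, 14, 8]


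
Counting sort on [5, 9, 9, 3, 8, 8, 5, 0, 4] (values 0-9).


Input: [5, 9, 9, 3, 8, 8, 5, 0, 4]
Counts: [1, 0, 0, 1, 1, 2, 0, 0, 2, 2]

Sorted: [0, 3, 4, 5, 5, 8, 8, 9, 9]


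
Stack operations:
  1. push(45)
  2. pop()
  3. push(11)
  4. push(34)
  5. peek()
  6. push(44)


push(45) -> [45]
pop()->45, []
push(11) -> [11]
push(34) -> [11, 34]
peek()->34
push(44) -> [11, 34, 44]

Final stack: [11, 34, 44]


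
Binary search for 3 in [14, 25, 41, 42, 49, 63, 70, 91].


Step 1: lo=0, hi=7, mid=3, val=42
Step 2: lo=0, hi=2, mid=1, val=25
Step 3: lo=0, hi=0, mid=0, val=14

Not found


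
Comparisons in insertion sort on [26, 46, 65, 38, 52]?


Algorithm: insertion sort
Input: [26, 46, 65, 38, 52]
Sorted: [26, 38, 46, 52, 65]

7


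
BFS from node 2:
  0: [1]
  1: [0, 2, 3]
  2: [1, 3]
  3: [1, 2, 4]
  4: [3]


Visit 2, enqueue [1, 3]
Visit 1, enqueue [0]
Visit 3, enqueue [4]
Visit 0, enqueue []
Visit 4, enqueue []

BFS order: [2, 1, 3, 0, 4]


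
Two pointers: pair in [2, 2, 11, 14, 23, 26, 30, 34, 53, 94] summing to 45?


lo=0(2)+hi=9(94)=96
lo=0(2)+hi=8(53)=55
lo=0(2)+hi=7(34)=36
lo=1(2)+hi=7(34)=36
lo=2(11)+hi=7(34)=45

Yes: 11+34=45


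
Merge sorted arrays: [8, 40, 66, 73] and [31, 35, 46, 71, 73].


Take 8 from A
Take 31 from B
Take 35 from B
Take 40 from A
Take 46 from B
Take 66 from A
Take 71 from B
Take 73 from A

Merged: [8, 31, 35, 40, 46, 66, 71, 73, 73]


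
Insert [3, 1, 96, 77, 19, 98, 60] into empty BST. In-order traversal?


Insert 3: root
Insert 1: L from 3
Insert 96: R from 3
Insert 77: R from 3 -> L from 96
Insert 19: R from 3 -> L from 96 -> L from 77
Insert 98: R from 3 -> R from 96
Insert 60: R from 3 -> L from 96 -> L from 77 -> R from 19

In-order: [1, 3, 19, 60, 77, 96, 98]


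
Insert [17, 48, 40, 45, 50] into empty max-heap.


Insert 17: [17]
Insert 48: [48, 17]
Insert 40: [48, 17, 40]
Insert 45: [48, 45, 40, 17]
Insert 50: [50, 48, 40, 17, 45]

Final heap: [50, 48, 40, 17, 45]


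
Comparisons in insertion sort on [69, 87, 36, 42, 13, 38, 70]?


Algorithm: insertion sort
Input: [69, 87, 36, 42, 13, 38, 70]
Sorted: [13, 36, 38, 42, 69, 70, 87]

16


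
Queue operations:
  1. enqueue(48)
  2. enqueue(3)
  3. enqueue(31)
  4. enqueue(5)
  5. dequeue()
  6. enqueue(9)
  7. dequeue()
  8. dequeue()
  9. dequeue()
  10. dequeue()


enqueue(48) -> [48]
enqueue(3) -> [48, 3]
enqueue(31) -> [48, 3, 31]
enqueue(5) -> [48, 3, 31, 5]
dequeue()->48, [3, 31, 5]
enqueue(9) -> [3, 31, 5, 9]
dequeue()->3, [31, 5, 9]
dequeue()->31, [5, 9]
dequeue()->5, [9]
dequeue()->9, []

Final queue: []


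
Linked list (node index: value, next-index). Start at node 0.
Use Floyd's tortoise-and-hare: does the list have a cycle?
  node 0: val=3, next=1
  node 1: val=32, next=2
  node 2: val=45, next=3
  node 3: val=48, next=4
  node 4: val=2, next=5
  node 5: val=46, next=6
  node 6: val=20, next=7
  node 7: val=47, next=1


Floyd's tortoise (slow, +1) and hare (fast, +2):
  init: slow=0, fast=0
  step 1: slow=1, fast=2
  step 2: slow=2, fast=4
  step 3: slow=3, fast=6
  step 4: slow=4, fast=1
  step 5: slow=5, fast=3
  step 6: slow=6, fast=5
  step 7: slow=7, fast=7
  slow == fast at node 7: cycle detected

Cycle: yes


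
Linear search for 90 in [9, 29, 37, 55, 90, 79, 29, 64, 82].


i=0: 9!=90
i=1: 29!=90
i=2: 37!=90
i=3: 55!=90
i=4: 90==90 found!

Found at 4, 5 comps


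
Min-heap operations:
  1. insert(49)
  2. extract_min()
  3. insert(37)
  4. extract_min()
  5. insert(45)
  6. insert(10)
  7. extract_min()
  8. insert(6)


insert(49) -> [49]
extract_min()->49, []
insert(37) -> [37]
extract_min()->37, []
insert(45) -> [45]
insert(10) -> [10, 45]
extract_min()->10, [45]
insert(6) -> [6, 45]

Final heap: [6, 45]


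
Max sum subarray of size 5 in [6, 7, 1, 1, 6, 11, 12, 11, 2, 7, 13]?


[0:5]: 21
[1:6]: 26
[2:7]: 31
[3:8]: 41
[4:9]: 42
[5:10]: 43
[6:11]: 45

Max: 45 at [6:11]


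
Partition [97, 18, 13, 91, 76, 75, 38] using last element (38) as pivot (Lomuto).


Pivot: 38
  18 <= 38: swap -> [18, 97, 13, 91, 76, 75, 38]
  13 <= 38: swap -> [18, 13, 97, 91, 76, 75, 38]
Place pivot at 2: [18, 13, 38, 91, 76, 75, 97]

Partitioned: [18, 13, 38, 91, 76, 75, 97]


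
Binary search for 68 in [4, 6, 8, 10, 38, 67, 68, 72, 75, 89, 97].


Step 1: lo=0, hi=10, mid=5, val=67
Step 2: lo=6, hi=10, mid=8, val=75
Step 3: lo=6, hi=7, mid=6, val=68

Found at index 6


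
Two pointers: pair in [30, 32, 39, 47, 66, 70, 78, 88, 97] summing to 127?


lo=0(30)+hi=8(97)=127

Yes: 30+97=127


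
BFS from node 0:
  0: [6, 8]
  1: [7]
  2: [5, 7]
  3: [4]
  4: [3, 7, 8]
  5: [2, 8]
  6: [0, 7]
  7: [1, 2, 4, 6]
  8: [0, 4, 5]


Visit 0, enqueue [6, 8]
Visit 6, enqueue [7]
Visit 8, enqueue [4, 5]
Visit 7, enqueue [1, 2]
Visit 4, enqueue [3]
Visit 5, enqueue []
Visit 1, enqueue []
Visit 2, enqueue []
Visit 3, enqueue []

BFS order: [0, 6, 8, 7, 4, 5, 1, 2, 3]


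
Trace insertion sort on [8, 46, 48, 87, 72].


Initial: [8, 46, 48, 87, 72]
Insert 46: [8, 46, 48, 87, 72]
Insert 48: [8, 46, 48, 87, 72]
Insert 87: [8, 46, 48, 87, 72]
Insert 72: [8, 46, 48, 72, 87]

Sorted: [8, 46, 48, 72, 87]


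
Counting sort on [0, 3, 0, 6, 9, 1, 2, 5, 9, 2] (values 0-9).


Input: [0, 3, 0, 6, 9, 1, 2, 5, 9, 2]
Counts: [2, 1, 2, 1, 0, 1, 1, 0, 0, 2]

Sorted: [0, 0, 1, 2, 2, 3, 5, 6, 9, 9]


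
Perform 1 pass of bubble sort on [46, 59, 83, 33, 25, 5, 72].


Initial: [46, 59, 83, 33, 25, 5, 72]
Pass 1: [46, 59, 33, 25, 5, 72, 83] (4 swaps)

After 1 pass: [46, 59, 33, 25, 5, 72, 83]


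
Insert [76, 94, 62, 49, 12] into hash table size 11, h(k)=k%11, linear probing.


Insert 76: h=10 -> slot 10
Insert 94: h=6 -> slot 6
Insert 62: h=7 -> slot 7
Insert 49: h=5 -> slot 5
Insert 12: h=1 -> slot 1

Table: [None, 12, None, None, None, 49, 94, 62, None, None, 76]


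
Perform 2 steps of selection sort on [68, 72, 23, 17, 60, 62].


Initial: [68, 72, 23, 17, 60, 62]
Step 1: min=17 at 3
  Swap: [17, 72, 23, 68, 60, 62]
Step 2: min=23 at 2
  Swap: [17, 23, 72, 68, 60, 62]

After 2 steps: [17, 23, 72, 68, 60, 62]


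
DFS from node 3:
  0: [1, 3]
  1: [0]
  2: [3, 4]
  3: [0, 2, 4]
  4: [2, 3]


Visit 3, push [4, 2, 0]
Visit 0, push [1]
Visit 1, push []
Visit 2, push [4]
Visit 4, push []

DFS order: [3, 0, 1, 2, 4]


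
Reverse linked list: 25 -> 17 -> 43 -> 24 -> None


Step 1: curr=25, set curr.next=prev(None) | reversed so far: 25
Step 2: curr=17, set curr.next=prev(25) | reversed so far: 17 -> 25
Step 3: curr=43, set curr.next=prev(17) | reversed so far: 43 -> 17 -> 25
Step 4: curr=24, set curr.next=prev(43) | reversed so far: 24 -> 43 -> 17 -> 25

24 -> 43 -> 17 -> 25 -> None


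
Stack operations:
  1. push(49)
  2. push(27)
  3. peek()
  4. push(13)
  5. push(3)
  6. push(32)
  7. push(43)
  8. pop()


push(49) -> [49]
push(27) -> [49, 27]
peek()->27
push(13) -> [49, 27, 13]
push(3) -> [49, 27, 13, 3]
push(32) -> [49, 27, 13, 3, 32]
push(43) -> [49, 27, 13, 3, 32, 43]
pop()->43, [49, 27, 13, 3, 32]

Final stack: [49, 27, 13, 3, 32]


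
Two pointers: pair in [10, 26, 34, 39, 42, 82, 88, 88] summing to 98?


lo=0(10)+hi=7(88)=98

Yes: 10+88=98


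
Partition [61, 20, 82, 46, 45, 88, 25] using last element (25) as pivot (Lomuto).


Pivot: 25
  20 <= 25: swap -> [20, 61, 82, 46, 45, 88, 25]
Place pivot at 1: [20, 25, 82, 46, 45, 88, 61]

Partitioned: [20, 25, 82, 46, 45, 88, 61]


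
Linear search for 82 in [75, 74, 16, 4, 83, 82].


i=0: 75!=82
i=1: 74!=82
i=2: 16!=82
i=3: 4!=82
i=4: 83!=82
i=5: 82==82 found!

Found at 5, 6 comps


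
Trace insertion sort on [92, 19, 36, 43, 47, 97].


Initial: [92, 19, 36, 43, 47, 97]
Insert 19: [19, 92, 36, 43, 47, 97]
Insert 36: [19, 36, 92, 43, 47, 97]
Insert 43: [19, 36, 43, 92, 47, 97]
Insert 47: [19, 36, 43, 47, 92, 97]
Insert 97: [19, 36, 43, 47, 92, 97]

Sorted: [19, 36, 43, 47, 92, 97]


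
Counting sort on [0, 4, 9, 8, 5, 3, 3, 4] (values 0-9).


Input: [0, 4, 9, 8, 5, 3, 3, 4]
Counts: [1, 0, 0, 2, 2, 1, 0, 0, 1, 1]

Sorted: [0, 3, 3, 4, 4, 5, 8, 9]


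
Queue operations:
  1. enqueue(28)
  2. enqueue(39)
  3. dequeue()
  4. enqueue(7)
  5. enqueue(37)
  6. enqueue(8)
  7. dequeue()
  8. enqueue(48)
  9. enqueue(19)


enqueue(28) -> [28]
enqueue(39) -> [28, 39]
dequeue()->28, [39]
enqueue(7) -> [39, 7]
enqueue(37) -> [39, 7, 37]
enqueue(8) -> [39, 7, 37, 8]
dequeue()->39, [7, 37, 8]
enqueue(48) -> [7, 37, 8, 48]
enqueue(19) -> [7, 37, 8, 48, 19]

Final queue: [7, 37, 8, 48, 19]


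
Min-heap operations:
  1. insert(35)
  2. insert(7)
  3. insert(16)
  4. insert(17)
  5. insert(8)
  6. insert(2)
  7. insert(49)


insert(35) -> [35]
insert(7) -> [7, 35]
insert(16) -> [7, 35, 16]
insert(17) -> [7, 17, 16, 35]
insert(8) -> [7, 8, 16, 35, 17]
insert(2) -> [2, 8, 7, 35, 17, 16]
insert(49) -> [2, 8, 7, 35, 17, 16, 49]

Final heap: [2, 8, 7, 35, 17, 16, 49]


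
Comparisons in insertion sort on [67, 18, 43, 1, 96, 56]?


Algorithm: insertion sort
Input: [67, 18, 43, 1, 96, 56]
Sorted: [1, 18, 43, 56, 67, 96]

10


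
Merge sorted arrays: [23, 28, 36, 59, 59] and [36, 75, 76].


Take 23 from A
Take 28 from A
Take 36 from A
Take 36 from B
Take 59 from A
Take 59 from A

Merged: [23, 28, 36, 36, 59, 59, 75, 76]


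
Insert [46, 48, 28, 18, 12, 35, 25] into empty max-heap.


Insert 46: [46]
Insert 48: [48, 46]
Insert 28: [48, 46, 28]
Insert 18: [48, 46, 28, 18]
Insert 12: [48, 46, 28, 18, 12]
Insert 35: [48, 46, 35, 18, 12, 28]
Insert 25: [48, 46, 35, 18, 12, 28, 25]

Final heap: [48, 46, 35, 18, 12, 28, 25]


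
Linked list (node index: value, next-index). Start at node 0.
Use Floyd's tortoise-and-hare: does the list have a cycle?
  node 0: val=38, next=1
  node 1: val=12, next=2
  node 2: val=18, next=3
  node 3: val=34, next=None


Floyd's tortoise (slow, +1) and hare (fast, +2):
  init: slow=0, fast=0
  step 1: slow=1, fast=2
  step 2: fast 2->3->None, no cycle

Cycle: no


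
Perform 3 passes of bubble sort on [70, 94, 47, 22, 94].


Initial: [70, 94, 47, 22, 94]
Pass 1: [70, 47, 22, 94, 94] (2 swaps)
Pass 2: [47, 22, 70, 94, 94] (2 swaps)
Pass 3: [22, 47, 70, 94, 94] (1 swaps)

After 3 passes: [22, 47, 70, 94, 94]


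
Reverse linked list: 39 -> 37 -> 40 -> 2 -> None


Step 1: curr=39, set curr.next=prev(None) | reversed so far: 39
Step 2: curr=37, set curr.next=prev(39) | reversed so far: 37 -> 39
Step 3: curr=40, set curr.next=prev(37) | reversed so far: 40 -> 37 -> 39
Step 4: curr=2, set curr.next=prev(40) | reversed so far: 2 -> 40 -> 37 -> 39

2 -> 40 -> 37 -> 39 -> None


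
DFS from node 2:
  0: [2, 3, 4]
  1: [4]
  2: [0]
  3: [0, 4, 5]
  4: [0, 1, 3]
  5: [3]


Visit 2, push [0]
Visit 0, push [4, 3]
Visit 3, push [5, 4]
Visit 4, push [1]
Visit 1, push []
Visit 5, push []

DFS order: [2, 0, 3, 4, 1, 5]


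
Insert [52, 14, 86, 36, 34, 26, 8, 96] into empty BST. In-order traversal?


Insert 52: root
Insert 14: L from 52
Insert 86: R from 52
Insert 36: L from 52 -> R from 14
Insert 34: L from 52 -> R from 14 -> L from 36
Insert 26: L from 52 -> R from 14 -> L from 36 -> L from 34
Insert 8: L from 52 -> L from 14
Insert 96: R from 52 -> R from 86

In-order: [8, 14, 26, 34, 36, 52, 86, 96]


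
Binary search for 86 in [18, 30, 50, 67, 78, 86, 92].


Step 1: lo=0, hi=6, mid=3, val=67
Step 2: lo=4, hi=6, mid=5, val=86

Found at index 5


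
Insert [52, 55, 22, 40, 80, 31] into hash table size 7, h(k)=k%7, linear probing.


Insert 52: h=3 -> slot 3
Insert 55: h=6 -> slot 6
Insert 22: h=1 -> slot 1
Insert 40: h=5 -> slot 5
Insert 80: h=3, 1 probes -> slot 4
Insert 31: h=3, 4 probes -> slot 0

Table: [31, 22, None, 52, 80, 40, 55]


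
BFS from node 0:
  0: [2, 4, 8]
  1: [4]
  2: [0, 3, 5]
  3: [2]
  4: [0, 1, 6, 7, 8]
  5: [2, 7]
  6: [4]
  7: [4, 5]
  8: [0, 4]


Visit 0, enqueue [2, 4, 8]
Visit 2, enqueue [3, 5]
Visit 4, enqueue [1, 6, 7]
Visit 8, enqueue []
Visit 3, enqueue []
Visit 5, enqueue []
Visit 1, enqueue []
Visit 6, enqueue []
Visit 7, enqueue []

BFS order: [0, 2, 4, 8, 3, 5, 1, 6, 7]


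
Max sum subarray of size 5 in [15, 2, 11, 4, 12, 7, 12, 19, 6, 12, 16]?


[0:5]: 44
[1:6]: 36
[2:7]: 46
[3:8]: 54
[4:9]: 56
[5:10]: 56
[6:11]: 65

Max: 65 at [6:11]


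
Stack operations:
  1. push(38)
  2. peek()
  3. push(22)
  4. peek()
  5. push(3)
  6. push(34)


push(38) -> [38]
peek()->38
push(22) -> [38, 22]
peek()->22
push(3) -> [38, 22, 3]
push(34) -> [38, 22, 3, 34]

Final stack: [38, 22, 3, 34]


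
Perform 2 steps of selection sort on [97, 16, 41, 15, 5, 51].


Initial: [97, 16, 41, 15, 5, 51]
Step 1: min=5 at 4
  Swap: [5, 16, 41, 15, 97, 51]
Step 2: min=15 at 3
  Swap: [5, 15, 41, 16, 97, 51]

After 2 steps: [5, 15, 41, 16, 97, 51]


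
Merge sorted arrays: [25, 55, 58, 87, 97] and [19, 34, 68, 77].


Take 19 from B
Take 25 from A
Take 34 from B
Take 55 from A
Take 58 from A
Take 68 from B
Take 77 from B

Merged: [19, 25, 34, 55, 58, 68, 77, 87, 97]


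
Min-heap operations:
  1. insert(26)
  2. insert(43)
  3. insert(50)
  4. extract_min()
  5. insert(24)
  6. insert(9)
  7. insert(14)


insert(26) -> [26]
insert(43) -> [26, 43]
insert(50) -> [26, 43, 50]
extract_min()->26, [43, 50]
insert(24) -> [24, 50, 43]
insert(9) -> [9, 24, 43, 50]
insert(14) -> [9, 14, 43, 50, 24]

Final heap: [9, 14, 43, 50, 24]


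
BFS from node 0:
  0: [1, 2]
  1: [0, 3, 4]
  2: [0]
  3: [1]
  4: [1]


Visit 0, enqueue [1, 2]
Visit 1, enqueue [3, 4]
Visit 2, enqueue []
Visit 3, enqueue []
Visit 4, enqueue []

BFS order: [0, 1, 2, 3, 4]


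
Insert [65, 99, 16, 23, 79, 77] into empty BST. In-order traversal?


Insert 65: root
Insert 99: R from 65
Insert 16: L from 65
Insert 23: L from 65 -> R from 16
Insert 79: R from 65 -> L from 99
Insert 77: R from 65 -> L from 99 -> L from 79

In-order: [16, 23, 65, 77, 79, 99]


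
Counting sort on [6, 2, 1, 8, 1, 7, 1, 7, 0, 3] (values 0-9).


Input: [6, 2, 1, 8, 1, 7, 1, 7, 0, 3]
Counts: [1, 3, 1, 1, 0, 0, 1, 2, 1, 0]

Sorted: [0, 1, 1, 1, 2, 3, 6, 7, 7, 8]


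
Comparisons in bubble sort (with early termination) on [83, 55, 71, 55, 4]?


Algorithm: bubble sort (with early termination)
Input: [83, 55, 71, 55, 4]
Sorted: [4, 55, 55, 71, 83]

10


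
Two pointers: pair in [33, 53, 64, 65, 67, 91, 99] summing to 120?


lo=0(33)+hi=6(99)=132
lo=0(33)+hi=5(91)=124
lo=0(33)+hi=4(67)=100
lo=1(53)+hi=4(67)=120

Yes: 53+67=120


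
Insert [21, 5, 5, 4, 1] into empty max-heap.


Insert 21: [21]
Insert 5: [21, 5]
Insert 5: [21, 5, 5]
Insert 4: [21, 5, 5, 4]
Insert 1: [21, 5, 5, 4, 1]

Final heap: [21, 5, 5, 4, 1]


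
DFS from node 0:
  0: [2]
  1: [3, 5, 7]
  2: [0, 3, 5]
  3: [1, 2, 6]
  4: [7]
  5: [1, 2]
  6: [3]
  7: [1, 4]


Visit 0, push [2]
Visit 2, push [5, 3]
Visit 3, push [6, 1]
Visit 1, push [7, 5]
Visit 5, push []
Visit 7, push [4]
Visit 4, push []
Visit 6, push []

DFS order: [0, 2, 3, 1, 5, 7, 4, 6]


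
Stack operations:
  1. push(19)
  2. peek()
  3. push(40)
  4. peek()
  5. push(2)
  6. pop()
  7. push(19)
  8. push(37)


push(19) -> [19]
peek()->19
push(40) -> [19, 40]
peek()->40
push(2) -> [19, 40, 2]
pop()->2, [19, 40]
push(19) -> [19, 40, 19]
push(37) -> [19, 40, 19, 37]

Final stack: [19, 40, 19, 37]


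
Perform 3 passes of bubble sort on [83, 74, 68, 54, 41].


Initial: [83, 74, 68, 54, 41]
Pass 1: [74, 68, 54, 41, 83] (4 swaps)
Pass 2: [68, 54, 41, 74, 83] (3 swaps)
Pass 3: [54, 41, 68, 74, 83] (2 swaps)

After 3 passes: [54, 41, 68, 74, 83]


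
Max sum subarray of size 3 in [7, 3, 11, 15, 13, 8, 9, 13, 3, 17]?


[0:3]: 21
[1:4]: 29
[2:5]: 39
[3:6]: 36
[4:7]: 30
[5:8]: 30
[6:9]: 25
[7:10]: 33

Max: 39 at [2:5]
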